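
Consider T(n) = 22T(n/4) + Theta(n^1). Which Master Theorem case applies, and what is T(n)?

Master Theorem for T(n) = 22T(n/4) + O(n^1):

a = 22, b = 4, c = 1
log_b(a) = log_4(22) = 2.2297

Case 1: c = 1 < log_4(22) = 2.2297
T(n) = O(n^(log_4 22))

For T(n) = 22T(n/4) + O(n^1): log_4(22) = 2.2297. This is Case 1 of the Master Theorem (c < log_b(a), work dominated by leaves), giving O(n^(log_4 22)).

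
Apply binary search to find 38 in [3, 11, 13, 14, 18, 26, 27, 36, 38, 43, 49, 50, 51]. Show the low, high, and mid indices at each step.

Binary search for 38 in [3, 11, 13, 14, 18, 26, 27, 36, 38, 43, 49, 50, 51]:

lo=0, hi=12, mid=6, arr[mid]=27 -> 27 < 38, search right half
lo=7, hi=12, mid=9, arr[mid]=43 -> 43 > 38, search left half
lo=7, hi=8, mid=7, arr[mid]=36 -> 36 < 38, search right half
lo=8, hi=8, mid=8, arr[mid]=38 -> Found target at index 8!

Binary search finds 38 at index 8 after 4 comparisons. The search repeatedly halves the search space by comparing with the middle element.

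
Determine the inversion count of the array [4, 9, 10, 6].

Finding inversions in [4, 9, 10, 6]:

(1, 3): arr[1]=9 > arr[3]=6
(2, 3): arr[2]=10 > arr[3]=6

Total inversions: 2

The array has 2 inversion(s): (1,3), (2,3). Each pair (i,j) satisfies i < j and arr[i] > arr[j].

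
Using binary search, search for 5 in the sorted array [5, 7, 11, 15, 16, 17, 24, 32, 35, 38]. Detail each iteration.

Binary search for 5 in [5, 7, 11, 15, 16, 17, 24, 32, 35, 38]:

lo=0, hi=9, mid=4, arr[mid]=16 -> 16 > 5, search left half
lo=0, hi=3, mid=1, arr[mid]=7 -> 7 > 5, search left half
lo=0, hi=0, mid=0, arr[mid]=5 -> Found target at index 0!

Binary search finds 5 at index 0 after 3 comparisons. The search repeatedly halves the search space by comparing with the middle element.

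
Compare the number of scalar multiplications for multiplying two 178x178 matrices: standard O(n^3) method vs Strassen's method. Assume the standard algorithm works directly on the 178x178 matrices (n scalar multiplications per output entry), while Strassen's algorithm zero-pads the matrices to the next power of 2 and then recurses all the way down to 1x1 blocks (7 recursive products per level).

Matrix multiplication for 178x178 matrices:

Strassen's algorithm requires power-of-2 dimensions. Pad 178x178 to 256x256 (next power of 2).

Standard algorithm: 178^3 = 5639752 multiplications
Strassen's algorithm: 7^(log2(256)) = 7^8 = 5764801 multiplications
Difference: 5639752 - 5764801 = -125049 (Strassen uses MORE here due to padding overhead — for small or just-over-power-of-2 n, padding can outweigh the per-level savings)

Standard: 5639752 multiplications (178^3). Strassen: 5764801 multiplications (7^8, after padding to 256x256). Strassen reduces 8 recursive multiplications to 7 at each level.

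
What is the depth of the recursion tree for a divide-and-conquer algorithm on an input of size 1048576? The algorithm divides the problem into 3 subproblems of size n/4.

For divide and conquer with division factor 4:

Problem sizes at each level:
Level 0: 1048576
Level 1: 262144
Level 2: 65536
Level 3: 16384
Level 4: 4096
Level 5: 1024
Level 6: 256
Level 7: 64
Level 8: 16
Level 9: 4
Level 10: 1

The root is level 0 and the size-1 base case is level 10 (the tree spans levels 0 through 10, i.e. 11 levels counting the root), so the depth is the number of divisions: log_4(1048576) = 10

The recursion tree depth is log_4(1048576) = 10. At each level, the problem size is divided by 4, so it takes 10 divisions to reduce to a base case of size 1. The algorithm makes 3 recursive calls at each level.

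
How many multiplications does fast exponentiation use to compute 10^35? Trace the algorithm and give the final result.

Computing 10^35 by squaring (build up from 10^1; each line after the first costs one multiplication):

10^1 = 10
10^2 = (10^1)^2 = 10^2 = 100
10^4 = (10^2)^2 = 100^2 = 10000
10^8 = (10^4)^2 = 10000^2 = 100000000
10^16 = (10^8)^2 = 100000000^2 = 10000000000000000
10^17 = 10 * 10^16 = 10 * 10000000000000000 = 100000000000000000
10^34 = (10^17)^2 = 100000000000000000^2 = 10000000000000000000000000000000000
10^35 = 10 * 10^34 = 10 * 10000000000000000000000000000000000 = 100000000000000000000000000000000000

Result: 100000000000000000000000000000000000
Multiplications needed: 7 (7 lines after 10^1)

10^35 = 100000000000000000000000000000000000. Using exponentiation by squaring, this requires 7 multiplications. The key idea: if the exponent is even, square the half-power; if odd, multiply by the base once.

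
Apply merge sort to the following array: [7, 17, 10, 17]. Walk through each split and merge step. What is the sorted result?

Merge sort trace:

Split: [7, 17, 10, 17] -> [7, 17] and [10, 17]
  Split: [7, 17] -> [7] and [17]
  Merge: [7] + [17] -> [7, 17]
  Split: [10, 17] -> [10] and [17]
  Merge: [10] + [17] -> [10, 17]
Merge: [7, 17] + [10, 17] -> [7, 10, 17, 17]

Final sorted array: [7, 10, 17, 17]

The merge sort proceeds by recursively splitting the array and merging sorted halves.
After all merges, the sorted array is [7, 10, 17, 17].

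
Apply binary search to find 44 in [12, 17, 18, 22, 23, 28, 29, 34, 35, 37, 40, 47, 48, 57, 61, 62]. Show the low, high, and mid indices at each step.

Binary search for 44 in [12, 17, 18, 22, 23, 28, 29, 34, 35, 37, 40, 47, 48, 57, 61, 62]:

lo=0, hi=15, mid=7, arr[mid]=34 -> 34 < 44, search right half
lo=8, hi=15, mid=11, arr[mid]=47 -> 47 > 44, search left half
lo=8, hi=10, mid=9, arr[mid]=37 -> 37 < 44, search right half
lo=10, hi=10, mid=10, arr[mid]=40 -> 40 < 44, search right half
lo=11 > hi=10, target 44 not found

Binary search determines that 44 is not in the array after 4 comparisons. The search space was exhausted without finding the target.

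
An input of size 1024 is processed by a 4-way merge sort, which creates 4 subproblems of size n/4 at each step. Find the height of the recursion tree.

For divide and conquer with division factor 4:

Problem sizes at each level:
Level 0: 1024
Level 1: 256
Level 2: 64
Level 3: 16
Level 4: 4
Level 5: 1

The root is level 0 and the size-1 base case is level 5 (the tree spans levels 0 through 5, i.e. 6 levels counting the root), so the depth is the number of divisions: log_4(1024) = 5

The recursion tree depth is log_4(1024) = 5. At each level, the problem size is divided by 4, so it takes 5 divisions to reduce to a base case of size 1. The algorithm makes 4 recursive calls at each level.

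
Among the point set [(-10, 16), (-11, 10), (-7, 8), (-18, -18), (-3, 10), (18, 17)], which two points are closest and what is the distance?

Computing all pairwise distances among 6 points:

d((-10, 16), (-11, 10)) = 6.0828
d((-10, 16), (-7, 8)) = 8.544
d((-10, 16), (-18, -18)) = 34.9285
d((-10, 16), (-3, 10)) = 9.2195
d((-10, 16), (18, 17)) = 28.0179
d((-11, 10), (-7, 8)) = 4.4721 <-- minimum
d((-11, 10), (-18, -18)) = 28.8617
d((-11, 10), (-3, 10)) = 8.0
d((-11, 10), (18, 17)) = 29.8329
d((-7, 8), (-18, -18)) = 28.2312
d((-7, 8), (-3, 10)) = 4.4721 <-- minimum
d((-7, 8), (18, 17)) = 26.5707
d((-18, -18), (-3, 10)) = 31.7648
d((-18, -18), (18, 17)) = 50.2096
d((-3, 10), (18, 17)) = 22.1359

Minimum distance: 4.4721 (tie among 2 pairs: (-11, 10) and (-7, 8); (-7, 8) and (-3, 10))

The minimum Euclidean distance is 4.4721. There is a tie: 2 pairs achieve this minimum — (-11, 10) and (-7, 8); (-7, 8) and (-3, 10). Any of these is a valid closest pair. For 6 points, brute-force pairwise comparison is shown above. For large n, the divide-and-conquer algorithm (sort by x, recurse on halves, check the dividing strip) achieves O(n log n).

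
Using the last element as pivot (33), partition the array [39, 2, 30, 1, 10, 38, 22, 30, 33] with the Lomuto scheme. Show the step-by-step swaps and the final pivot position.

Lomuto partition with pivot = 33:

Initial array: [39, 2, 30, 1, 10, 38, 22, 30, 33]

arr[0]=39 > 33: no swap
arr[1]=2 <= 33: swap with position 0, array becomes [2, 39, 30, 1, 10, 38, 22, 30, 33]
arr[2]=30 <= 33: swap with position 1, array becomes [2, 30, 39, 1, 10, 38, 22, 30, 33]
arr[3]=1 <= 33: swap with position 2, array becomes [2, 30, 1, 39, 10, 38, 22, 30, 33]
arr[4]=10 <= 33: swap with position 3, array becomes [2, 30, 1, 10, 39, 38, 22, 30, 33]
arr[5]=38 > 33: no swap
arr[6]=22 <= 33: swap with position 4, array becomes [2, 30, 1, 10, 22, 38, 39, 30, 33]
arr[7]=30 <= 33: swap with position 5, array becomes [2, 30, 1, 10, 22, 30, 39, 38, 33]

Place pivot at position 6: [2, 30, 1, 10, 22, 30, 33, 38, 39]
Pivot position: 6

After partitioning with pivot 33, the array becomes [2, 30, 1, 10, 22, 30, 33, 38, 39]. The pivot is placed at index 6. All elements to the left of the pivot are <= 33, and all elements to the right are > 33.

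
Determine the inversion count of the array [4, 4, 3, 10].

Finding inversions in [4, 4, 3, 10]:

(0, 2): arr[0]=4 > arr[2]=3
(1, 2): arr[1]=4 > arr[2]=3

Total inversions: 2

The array has 2 inversion(s): (0,2), (1,2). Each pair (i,j) satisfies i < j and arr[i] > arr[j].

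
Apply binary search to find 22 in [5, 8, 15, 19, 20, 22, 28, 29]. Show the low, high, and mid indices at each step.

Binary search for 22 in [5, 8, 15, 19, 20, 22, 28, 29]:

lo=0, hi=7, mid=3, arr[mid]=19 -> 19 < 22, search right half
lo=4, hi=7, mid=5, arr[mid]=22 -> Found target at index 5!

Binary search finds 22 at index 5 after 2 comparisons. The search repeatedly halves the search space by comparing with the middle element.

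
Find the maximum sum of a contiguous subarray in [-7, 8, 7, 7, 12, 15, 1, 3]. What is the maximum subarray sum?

Using Kadane's algorithm on [-7, 8, 7, 7, 12, 15, 1, 3]:

Scanning through the array:
Position 1 (value 8): max_ending_here = 8, max_so_far = 8
Position 2 (value 7): max_ending_here = 15, max_so_far = 15
Position 3 (value 7): max_ending_here = 22, max_so_far = 22
Position 4 (value 12): max_ending_here = 34, max_so_far = 34
Position 5 (value 15): max_ending_here = 49, max_so_far = 49
Position 6 (value 1): max_ending_here = 50, max_so_far = 50
Position 7 (value 3): max_ending_here = 53, max_so_far = 53

Maximum subarray: [8, 7, 7, 12, 15, 1, 3]
Maximum sum: 53

The maximum subarray is [8, 7, 7, 12, 15, 1, 3] with sum 53. This subarray runs from index 1 to index 7.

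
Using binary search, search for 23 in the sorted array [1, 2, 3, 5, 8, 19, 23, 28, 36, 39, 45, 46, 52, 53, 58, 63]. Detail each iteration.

Binary search for 23 in [1, 2, 3, 5, 8, 19, 23, 28, 36, 39, 45, 46, 52, 53, 58, 63]:

lo=0, hi=15, mid=7, arr[mid]=28 -> 28 > 23, search left half
lo=0, hi=6, mid=3, arr[mid]=5 -> 5 < 23, search right half
lo=4, hi=6, mid=5, arr[mid]=19 -> 19 < 23, search right half
lo=6, hi=6, mid=6, arr[mid]=23 -> Found target at index 6!

Binary search finds 23 at index 6 after 4 comparisons. The search repeatedly halves the search space by comparing with the middle element.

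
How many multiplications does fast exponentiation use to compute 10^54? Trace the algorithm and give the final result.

Computing 10^54 by squaring (build up from 10^1; each line after the first costs one multiplication):

10^1 = 10
10^2 = (10^1)^2 = 10^2 = 100
10^3 = 10 * 10^2 = 10 * 100 = 1000
10^6 = (10^3)^2 = 1000^2 = 1000000
10^12 = (10^6)^2 = 1000000^2 = 1000000000000
10^13 = 10 * 10^12 = 10 * 1000000000000 = 10000000000000
10^26 = (10^13)^2 = 10000000000000^2 = 100000000000000000000000000
10^27 = 10 * 10^26 = 10 * 100000000000000000000000000 = 1000000000000000000000000000
10^54 = (10^27)^2 = 1000000000000000000000000000^2 = 1000000000000000000000000000000000000000000000000000000

Result: 1000000000000000000000000000000000000000000000000000000
Multiplications needed: 8 (8 lines after 10^1)

10^54 = 1000000000000000000000000000000000000000000000000000000. Using exponentiation by squaring, this requires 8 multiplications. The key idea: if the exponent is even, square the half-power; if odd, multiply by the base once.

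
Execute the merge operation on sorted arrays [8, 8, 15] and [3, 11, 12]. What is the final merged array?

Merging process:

Compare 8 vs 3: take 3 from right. Merged: [3]
Compare 8 vs 11: take 8 from left. Merged: [3, 8]
Compare 8 vs 11: take 8 from left. Merged: [3, 8, 8]
Compare 15 vs 11: take 11 from right. Merged: [3, 8, 8, 11]
Compare 15 vs 12: take 12 from right. Merged: [3, 8, 8, 11, 12]
Append remaining from left: [15]. Merged: [3, 8, 8, 11, 12, 15]

Final merged array: [3, 8, 8, 11, 12, 15]
Total comparisons: 5

The merged array is [3, 8, 8, 11, 12, 15], requiring 5 comparisons. The merge step runs in O(n) time where n is the total number of elements.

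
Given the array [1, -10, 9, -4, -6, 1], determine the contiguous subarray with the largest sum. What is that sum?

Using Kadane's algorithm on [1, -10, 9, -4, -6, 1]:

Scanning through the array:
Position 1 (value -10): max_ending_here = -9, max_so_far = 1
Position 2 (value 9): max_ending_here = 9, max_so_far = 9
Position 3 (value -4): max_ending_here = 5, max_so_far = 9
Position 4 (value -6): max_ending_here = -1, max_so_far = 9
Position 5 (value 1): max_ending_here = 1, max_so_far = 9

Maximum subarray: [9]
Maximum sum: 9

The maximum subarray is [9] with sum 9. This subarray runs from index 2 to index 2.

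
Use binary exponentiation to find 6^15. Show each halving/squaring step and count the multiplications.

Computing 6^15 by squaring (build up from 6^1; each line after the first costs one multiplication):

6^1 = 6
6^2 = (6^1)^2 = 6^2 = 36
6^3 = 6 * 6^2 = 6 * 36 = 216
6^6 = (6^3)^2 = 216^2 = 46656
6^7 = 6 * 6^6 = 6 * 46656 = 279936
6^14 = (6^7)^2 = 279936^2 = 78364164096
6^15 = 6 * 6^14 = 6 * 78364164096 = 470184984576

Result: 470184984576
Multiplications needed: 6 (6 lines after 6^1)

6^15 = 470184984576. Using exponentiation by squaring, this requires 6 multiplications. The key idea: if the exponent is even, square the half-power; if odd, multiply by the base once.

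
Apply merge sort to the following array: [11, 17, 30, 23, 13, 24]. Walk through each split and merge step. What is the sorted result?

Merge sort trace:

Split: [11, 17, 30, 23, 13, 24] -> [11, 17, 30] and [23, 13, 24]
  Split: [11, 17, 30] -> [11] and [17, 30]
    Split: [17, 30] -> [17] and [30]
    Merge: [17] + [30] -> [17, 30]
  Merge: [11] + [17, 30] -> [11, 17, 30]
  Split: [23, 13, 24] -> [23] and [13, 24]
    Split: [13, 24] -> [13] and [24]
    Merge: [13] + [24] -> [13, 24]
  Merge: [23] + [13, 24] -> [13, 23, 24]
Merge: [11, 17, 30] + [13, 23, 24] -> [11, 13, 17, 23, 24, 30]

Final sorted array: [11, 13, 17, 23, 24, 30]

The merge sort proceeds by recursively splitting the array and merging sorted halves.
After all merges, the sorted array is [11, 13, 17, 23, 24, 30].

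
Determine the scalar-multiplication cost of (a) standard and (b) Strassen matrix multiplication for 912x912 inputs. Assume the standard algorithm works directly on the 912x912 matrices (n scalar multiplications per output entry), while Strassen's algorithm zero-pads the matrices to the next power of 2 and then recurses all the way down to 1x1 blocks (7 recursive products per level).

Matrix multiplication for 912x912 matrices:

Strassen's algorithm requires power-of-2 dimensions. Pad 912x912 to 1024x1024 (next power of 2).

Standard algorithm: 912^3 = 758550528 multiplications
Strassen's algorithm: 7^(log2(1024)) = 7^10 = 282475249 multiplications
Savings: 758550528 - 282475249 = 476075279 multiplications

Standard: 758550528 multiplications (912^3). Strassen: 282475249 multiplications (7^10, after padding to 1024x1024). Strassen reduces 8 recursive multiplications to 7 at each level.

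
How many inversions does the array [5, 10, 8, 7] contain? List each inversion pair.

Finding inversions in [5, 10, 8, 7]:

(1, 2): arr[1]=10 > arr[2]=8
(1, 3): arr[1]=10 > arr[3]=7
(2, 3): arr[2]=8 > arr[3]=7

Total inversions: 3

The array has 3 inversion(s): (1,2), (1,3), (2,3). Each pair (i,j) satisfies i < j and arr[i] > arr[j].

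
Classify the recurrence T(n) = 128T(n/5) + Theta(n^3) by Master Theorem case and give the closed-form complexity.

Master Theorem for T(n) = 128T(n/5) + O(n^3):

a = 128, b = 5, c = 3
log_b(a) = log_5(128) = 3.0147

Case 1: c = 3 < log_5(128) = 3.0147
T(n) = O(n^(log_5 128))

For T(n) = 128T(n/5) + O(n^3): log_5(128) = 3.0147. This is Case 1 of the Master Theorem (c < log_b(a), work dominated by leaves), giving O(n^(log_5 128)).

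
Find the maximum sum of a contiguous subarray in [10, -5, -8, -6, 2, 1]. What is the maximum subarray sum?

Using Kadane's algorithm on [10, -5, -8, -6, 2, 1]:

Scanning through the array:
Position 1 (value -5): max_ending_here = 5, max_so_far = 10
Position 2 (value -8): max_ending_here = -3, max_so_far = 10
Position 3 (value -6): max_ending_here = -6, max_so_far = 10
Position 4 (value 2): max_ending_here = 2, max_so_far = 10
Position 5 (value 1): max_ending_here = 3, max_so_far = 10

Maximum subarray: [10]
Maximum sum: 10

The maximum subarray is [10] with sum 10. This subarray runs from index 0 to index 0.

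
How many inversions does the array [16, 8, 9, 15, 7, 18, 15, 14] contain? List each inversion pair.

Finding inversions in [16, 8, 9, 15, 7, 18, 15, 14]:

(0, 1): arr[0]=16 > arr[1]=8
(0, 2): arr[0]=16 > arr[2]=9
(0, 3): arr[0]=16 > arr[3]=15
(0, 4): arr[0]=16 > arr[4]=7
(0, 6): arr[0]=16 > arr[6]=15
(0, 7): arr[0]=16 > arr[7]=14
(1, 4): arr[1]=8 > arr[4]=7
(2, 4): arr[2]=9 > arr[4]=7
(3, 4): arr[3]=15 > arr[4]=7
(3, 7): arr[3]=15 > arr[7]=14
(5, 6): arr[5]=18 > arr[6]=15
(5, 7): arr[5]=18 > arr[7]=14
(6, 7): arr[6]=15 > arr[7]=14

Total inversions: 13

The array has 13 inversion(s): (0,1), (0,2), (0,3), (0,4), (0,6), (0,7), (1,4), (2,4), (3,4), (3,7), (5,6), (5,7), (6,7). Each pair (i,j) satisfies i < j and arr[i] > arr[j].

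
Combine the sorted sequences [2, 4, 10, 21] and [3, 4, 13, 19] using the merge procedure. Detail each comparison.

Merging process:

Compare 2 vs 3: take 2 from left. Merged: [2]
Compare 4 vs 3: take 3 from right. Merged: [2, 3]
Compare 4 vs 4: take 4 from left. Merged: [2, 3, 4]
Compare 10 vs 4: take 4 from right. Merged: [2, 3, 4, 4]
Compare 10 vs 13: take 10 from left. Merged: [2, 3, 4, 4, 10]
Compare 21 vs 13: take 13 from right. Merged: [2, 3, 4, 4, 10, 13]
Compare 21 vs 19: take 19 from right. Merged: [2, 3, 4, 4, 10, 13, 19]
Append remaining from left: [21]. Merged: [2, 3, 4, 4, 10, 13, 19, 21]

Final merged array: [2, 3, 4, 4, 10, 13, 19, 21]
Total comparisons: 7

The merged array is [2, 3, 4, 4, 10, 13, 19, 21], requiring 7 comparisons. The merge step runs in O(n) time where n is the total number of elements.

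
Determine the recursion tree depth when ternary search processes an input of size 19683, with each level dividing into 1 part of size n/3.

For divide and conquer with division factor 3:

Problem sizes at each level:
Level 0: 19683
Level 1: 6561
Level 2: 2187
Level 3: 729
Level 4: 243
Level 5: 81
Level 6: 27
Level 7: 9
Level 8: 3
Level 9: 1

The root is level 0 and the size-1 base case is level 9 (the tree spans levels 0 through 9, i.e. 10 levels counting the root), so the depth is the number of divisions: log_3(19683) = 9

The recursion tree depth is log_3(19683) = 9. At each level, the problem size is divided by 3, so it takes 9 divisions to reduce to a base case of size 1. The algorithm makes 1 recursive call at each level.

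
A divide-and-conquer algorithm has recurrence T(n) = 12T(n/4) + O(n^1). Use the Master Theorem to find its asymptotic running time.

Master Theorem for T(n) = 12T(n/4) + O(n^1):

a = 12, b = 4, c = 1
log_b(a) = log_4(12) = 1.7925

Case 1: c = 1 < log_4(12) = 1.7925
T(n) = O(n^(log_4 12))

For T(n) = 12T(n/4) + O(n^1): log_4(12) = 1.7925. This is Case 1 of the Master Theorem (c < log_b(a), work dominated by leaves), giving O(n^(log_4 12)).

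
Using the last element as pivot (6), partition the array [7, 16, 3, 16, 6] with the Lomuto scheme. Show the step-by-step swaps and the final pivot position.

Lomuto partition with pivot = 6:

Initial array: [7, 16, 3, 16, 6]

arr[0]=7 > 6: no swap
arr[1]=16 > 6: no swap
arr[2]=3 <= 6: swap with position 0, array becomes [3, 16, 7, 16, 6]
arr[3]=16 > 6: no swap

Place pivot at position 1: [3, 6, 7, 16, 16]
Pivot position: 1

After partitioning with pivot 6, the array becomes [3, 6, 7, 16, 16]. The pivot is placed at index 1. All elements to the left of the pivot are <= 6, and all elements to the right are > 6.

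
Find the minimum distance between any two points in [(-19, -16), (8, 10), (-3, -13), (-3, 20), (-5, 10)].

Computing all pairwise distances among 5 points:

d((-19, -16), (8, 10)) = 37.4833
d((-19, -16), (-3, -13)) = 16.2788
d((-19, -16), (-3, 20)) = 39.3954
d((-19, -16), (-5, 10)) = 29.5296
d((8, 10), (-3, -13)) = 25.4951
d((8, 10), (-3, 20)) = 14.8661
d((8, 10), (-5, 10)) = 13.0
d((-3, -13), (-3, 20)) = 33.0
d((-3, -13), (-5, 10)) = 23.0868
d((-3, 20), (-5, 10)) = 10.198 <-- minimum

Closest pair: (-3, 20) and (-5, 10) with distance 10.198

The closest pair is (-3, 20) and (-5, 10) with Euclidean distance 10.198. For 5 points, brute-force pairwise comparison is shown above. For large n, the divide-and-conquer algorithm (sort by x, recurse on halves, check the dividing strip) achieves O(n log n).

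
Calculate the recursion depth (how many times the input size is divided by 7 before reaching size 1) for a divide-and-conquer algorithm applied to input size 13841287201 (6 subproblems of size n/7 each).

For divide and conquer with division factor 7:

Problem sizes at each level:
Level 0: 13841287201
Level 1: 1977326743
Level 2: 282475249
Level 3: 40353607
Level 4: 5764801
Level 5: 823543
Level 6: 117649
Level 7: 16807
Level 8: 2401
Level 9: 343
Level 10: 49
Level 11: 7
Level 12: 1

The root is level 0 and the size-1 base case is level 12 (the tree spans levels 0 through 12, i.e. 13 levels counting the root), so the depth is the number of divisions: log_7(13841287201) = 12

The recursion tree depth is log_7(13841287201) = 12. At each level, the problem size is divided by 7, so it takes 12 divisions to reduce to a base case of size 1. The algorithm makes 6 recursive calls at each level.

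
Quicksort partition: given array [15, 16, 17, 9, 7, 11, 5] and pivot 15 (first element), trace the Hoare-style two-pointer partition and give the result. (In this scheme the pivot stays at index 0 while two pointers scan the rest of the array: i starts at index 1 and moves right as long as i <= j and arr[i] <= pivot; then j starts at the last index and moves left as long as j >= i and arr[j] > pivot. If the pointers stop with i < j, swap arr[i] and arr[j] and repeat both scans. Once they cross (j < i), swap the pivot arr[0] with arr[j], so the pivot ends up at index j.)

Hoare-style two-pointer partition with pivot = 15:

Initial array: [15, 16, 17, 9, 7, 11, 5]

Pointers start at i = 1, j = 6.
i stops at index 1 (arr[1]=16 > 15), j stops at index 6 (arr[6]=5 <= 15): swap arr[1] and arr[6], array becomes [15, 5, 17, 9, 7, 11, 16]
i stops at index 2 (arr[2]=17 > 15), j stops at index 5 (arr[5]=11 <= 15): swap arr[2] and arr[5], array becomes [15, 5, 11, 9, 7, 17, 16]
i ends at 5, j ends at 4: the pointers have crossed (j < i), so scanning stops.

Swap pivot arr[0] with arr[4] to place pivot at position 4: [7, 5, 11, 9, 15, 17, 16]
Pivot position: 4

After partitioning with pivot 15, the array becomes [7, 5, 11, 9, 15, 17, 16]. The pivot is placed at index 4. All elements to the left of the pivot are <= 15, and all elements to the right are > 15.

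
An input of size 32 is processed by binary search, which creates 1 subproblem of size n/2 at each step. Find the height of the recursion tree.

For divide and conquer with division factor 2:

Problem sizes at each level:
Level 0: 32
Level 1: 16
Level 2: 8
Level 3: 4
Level 4: 2
Level 5: 1

The root is level 0 and the size-1 base case is level 5 (the tree spans levels 0 through 5, i.e. 6 levels counting the root), so the depth is the number of divisions: log_2(32) = 5

The recursion tree depth is log_2(32) = 5. At each level, the problem size is divided by 2, so it takes 5 divisions to reduce to a base case of size 1. The algorithm makes 1 recursive call at each level.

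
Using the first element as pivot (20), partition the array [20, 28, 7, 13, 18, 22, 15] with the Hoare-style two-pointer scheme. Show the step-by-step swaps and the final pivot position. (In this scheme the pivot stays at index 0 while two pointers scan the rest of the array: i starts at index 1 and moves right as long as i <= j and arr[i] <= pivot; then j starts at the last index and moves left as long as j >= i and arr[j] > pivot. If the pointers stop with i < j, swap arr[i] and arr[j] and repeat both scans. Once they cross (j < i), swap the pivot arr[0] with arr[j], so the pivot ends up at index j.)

Hoare-style two-pointer partition with pivot = 20:

Initial array: [20, 28, 7, 13, 18, 22, 15]

Pointers start at i = 1, j = 6.
i stops at index 1 (arr[1]=28 > 20), j stops at index 6 (arr[6]=15 <= 20): swap arr[1] and arr[6], array becomes [20, 15, 7, 13, 18, 22, 28]
i ends at 5, j ends at 4: the pointers have crossed (j < i), so scanning stops.

Swap pivot arr[0] with arr[4] to place pivot at position 4: [18, 15, 7, 13, 20, 22, 28]
Pivot position: 4

After partitioning with pivot 20, the array becomes [18, 15, 7, 13, 20, 22, 28]. The pivot is placed at index 4. All elements to the left of the pivot are <= 20, and all elements to the right are > 20.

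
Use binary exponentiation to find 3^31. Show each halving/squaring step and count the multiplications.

Computing 3^31 by squaring (build up from 3^1; each line after the first costs one multiplication):

3^1 = 3
3^2 = (3^1)^2 = 3^2 = 9
3^3 = 3 * 3^2 = 3 * 9 = 27
3^6 = (3^3)^2 = 27^2 = 729
3^7 = 3 * 3^6 = 3 * 729 = 2187
3^14 = (3^7)^2 = 2187^2 = 4782969
3^15 = 3 * 3^14 = 3 * 4782969 = 14348907
3^30 = (3^15)^2 = 14348907^2 = 205891132094649
3^31 = 3 * 3^30 = 3 * 205891132094649 = 617673396283947

Result: 617673396283947
Multiplications needed: 8 (8 lines after 3^1)

3^31 = 617673396283947. Using exponentiation by squaring, this requires 8 multiplications. The key idea: if the exponent is even, square the half-power; if odd, multiply by the base once.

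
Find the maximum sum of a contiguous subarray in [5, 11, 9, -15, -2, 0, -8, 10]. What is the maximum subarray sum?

Using Kadane's algorithm on [5, 11, 9, -15, -2, 0, -8, 10]:

Scanning through the array:
Position 1 (value 11): max_ending_here = 16, max_so_far = 16
Position 2 (value 9): max_ending_here = 25, max_so_far = 25
Position 3 (value -15): max_ending_here = 10, max_so_far = 25
Position 4 (value -2): max_ending_here = 8, max_so_far = 25
Position 5 (value 0): max_ending_here = 8, max_so_far = 25
Position 6 (value -8): max_ending_here = 0, max_so_far = 25
Position 7 (value 10): max_ending_here = 10, max_so_far = 25

Maximum subarray: [5, 11, 9]
Maximum sum: 25

The maximum subarray is [5, 11, 9] with sum 25. This subarray runs from index 0 to index 2.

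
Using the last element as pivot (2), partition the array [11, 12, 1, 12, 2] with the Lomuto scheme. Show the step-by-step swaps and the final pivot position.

Lomuto partition with pivot = 2:

Initial array: [11, 12, 1, 12, 2]

arr[0]=11 > 2: no swap
arr[1]=12 > 2: no swap
arr[2]=1 <= 2: swap with position 0, array becomes [1, 12, 11, 12, 2]
arr[3]=12 > 2: no swap

Place pivot at position 1: [1, 2, 11, 12, 12]
Pivot position: 1

After partitioning with pivot 2, the array becomes [1, 2, 11, 12, 12]. The pivot is placed at index 1. All elements to the left of the pivot are <= 2, and all elements to the right are > 2.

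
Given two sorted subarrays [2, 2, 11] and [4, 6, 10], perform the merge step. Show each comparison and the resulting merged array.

Merging process:

Compare 2 vs 4: take 2 from left. Merged: [2]
Compare 2 vs 4: take 2 from left. Merged: [2, 2]
Compare 11 vs 4: take 4 from right. Merged: [2, 2, 4]
Compare 11 vs 6: take 6 from right. Merged: [2, 2, 4, 6]
Compare 11 vs 10: take 10 from right. Merged: [2, 2, 4, 6, 10]
Append remaining from left: [11]. Merged: [2, 2, 4, 6, 10, 11]

Final merged array: [2, 2, 4, 6, 10, 11]
Total comparisons: 5

The merged array is [2, 2, 4, 6, 10, 11], requiring 5 comparisons. The merge step runs in O(n) time where n is the total number of elements.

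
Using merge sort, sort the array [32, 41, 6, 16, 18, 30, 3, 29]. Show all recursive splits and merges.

Merge sort trace:

Split: [32, 41, 6, 16, 18, 30, 3, 29] -> [32, 41, 6, 16] and [18, 30, 3, 29]
  Split: [32, 41, 6, 16] -> [32, 41] and [6, 16]
    Split: [32, 41] -> [32] and [41]
    Merge: [32] + [41] -> [32, 41]
    Split: [6, 16] -> [6] and [16]
    Merge: [6] + [16] -> [6, 16]
  Merge: [32, 41] + [6, 16] -> [6, 16, 32, 41]
  Split: [18, 30, 3, 29] -> [18, 30] and [3, 29]
    Split: [18, 30] -> [18] and [30]
    Merge: [18] + [30] -> [18, 30]
    Split: [3, 29] -> [3] and [29]
    Merge: [3] + [29] -> [3, 29]
  Merge: [18, 30] + [3, 29] -> [3, 18, 29, 30]
Merge: [6, 16, 32, 41] + [3, 18, 29, 30] -> [3, 6, 16, 18, 29, 30, 32, 41]

Final sorted array: [3, 6, 16, 18, 29, 30, 32, 41]

The merge sort proceeds by recursively splitting the array and merging sorted halves.
After all merges, the sorted array is [3, 6, 16, 18, 29, 30, 32, 41].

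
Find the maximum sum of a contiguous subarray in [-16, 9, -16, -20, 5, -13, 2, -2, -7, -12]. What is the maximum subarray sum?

Using Kadane's algorithm on [-16, 9, -16, -20, 5, -13, 2, -2, -7, -12]:

Scanning through the array:
Position 1 (value 9): max_ending_here = 9, max_so_far = 9
Position 2 (value -16): max_ending_here = -7, max_so_far = 9
Position 3 (value -20): max_ending_here = -20, max_so_far = 9
Position 4 (value 5): max_ending_here = 5, max_so_far = 9
Position 5 (value -13): max_ending_here = -8, max_so_far = 9
Position 6 (value 2): max_ending_here = 2, max_so_far = 9
Position 7 (value -2): max_ending_here = 0, max_so_far = 9
Position 8 (value -7): max_ending_here = -7, max_so_far = 9
Position 9 (value -12): max_ending_here = -12, max_so_far = 9

Maximum subarray: [9]
Maximum sum: 9

The maximum subarray is [9] with sum 9. This subarray runs from index 1 to index 1.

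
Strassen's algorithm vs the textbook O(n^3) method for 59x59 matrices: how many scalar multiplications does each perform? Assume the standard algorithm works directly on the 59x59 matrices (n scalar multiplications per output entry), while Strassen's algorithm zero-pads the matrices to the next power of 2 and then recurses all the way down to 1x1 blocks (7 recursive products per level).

Matrix multiplication for 59x59 matrices:

Strassen's algorithm requires power-of-2 dimensions. Pad 59x59 to 64x64 (next power of 2).

Standard algorithm: 59^3 = 205379 multiplications
Strassen's algorithm: 7^(log2(64)) = 7^6 = 117649 multiplications
Savings: 205379 - 117649 = 87730 multiplications

Standard: 205379 multiplications (59^3). Strassen: 117649 multiplications (7^6, after padding to 64x64). Strassen reduces 8 recursive multiplications to 7 at each level.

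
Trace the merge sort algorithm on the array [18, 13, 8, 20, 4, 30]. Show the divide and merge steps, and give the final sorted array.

Merge sort trace:

Split: [18, 13, 8, 20, 4, 30] -> [18, 13, 8] and [20, 4, 30]
  Split: [18, 13, 8] -> [18] and [13, 8]
    Split: [13, 8] -> [13] and [8]
    Merge: [13] + [8] -> [8, 13]
  Merge: [18] + [8, 13] -> [8, 13, 18]
  Split: [20, 4, 30] -> [20] and [4, 30]
    Split: [4, 30] -> [4] and [30]
    Merge: [4] + [30] -> [4, 30]
  Merge: [20] + [4, 30] -> [4, 20, 30]
Merge: [8, 13, 18] + [4, 20, 30] -> [4, 8, 13, 18, 20, 30]

Final sorted array: [4, 8, 13, 18, 20, 30]

The merge sort proceeds by recursively splitting the array and merging sorted halves.
After all merges, the sorted array is [4, 8, 13, 18, 20, 30].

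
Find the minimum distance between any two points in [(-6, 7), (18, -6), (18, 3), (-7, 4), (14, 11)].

Computing all pairwise distances among 5 points:

d((-6, 7), (18, -6)) = 27.2947
d((-6, 7), (18, 3)) = 24.3311
d((-6, 7), (-7, 4)) = 3.1623 <-- minimum
d((-6, 7), (14, 11)) = 20.3961
d((18, -6), (18, 3)) = 9.0
d((18, -6), (-7, 4)) = 26.9258
d((18, -6), (14, 11)) = 17.4642
d((18, 3), (-7, 4)) = 25.02
d((18, 3), (14, 11)) = 8.9443
d((-7, 4), (14, 11)) = 22.1359

Closest pair: (-6, 7) and (-7, 4) with distance 3.1623

The closest pair is (-6, 7) and (-7, 4) with Euclidean distance 3.1623. For 5 points, brute-force pairwise comparison is shown above. For large n, the divide-and-conquer algorithm (sort by x, recurse on halves, check the dividing strip) achieves O(n log n).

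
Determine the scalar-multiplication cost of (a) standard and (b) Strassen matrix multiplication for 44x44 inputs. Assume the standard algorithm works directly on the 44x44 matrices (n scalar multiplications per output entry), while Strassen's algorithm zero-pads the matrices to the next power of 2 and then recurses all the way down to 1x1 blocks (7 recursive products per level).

Matrix multiplication for 44x44 matrices:

Strassen's algorithm requires power-of-2 dimensions. Pad 44x44 to 64x64 (next power of 2).

Standard algorithm: 44^3 = 85184 multiplications
Strassen's algorithm: 7^(log2(64)) = 7^6 = 117649 multiplications
Difference: 85184 - 117649 = -32465 (Strassen uses MORE here due to padding overhead — for small or just-over-power-of-2 n, padding can outweigh the per-level savings)

Standard: 85184 multiplications (44^3). Strassen: 117649 multiplications (7^6, after padding to 64x64). Strassen reduces 8 recursive multiplications to 7 at each level.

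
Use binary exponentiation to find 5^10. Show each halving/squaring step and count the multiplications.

Computing 5^10 by squaring (build up from 5^1; each line after the first costs one multiplication):

5^1 = 5
5^2 = (5^1)^2 = 5^2 = 25
5^4 = (5^2)^2 = 25^2 = 625
5^5 = 5 * 5^4 = 5 * 625 = 3125
5^10 = (5^5)^2 = 3125^2 = 9765625

Result: 9765625
Multiplications needed: 4 (4 lines after 5^1)

5^10 = 9765625. Using exponentiation by squaring, this requires 4 multiplications. The key idea: if the exponent is even, square the half-power; if odd, multiply by the base once.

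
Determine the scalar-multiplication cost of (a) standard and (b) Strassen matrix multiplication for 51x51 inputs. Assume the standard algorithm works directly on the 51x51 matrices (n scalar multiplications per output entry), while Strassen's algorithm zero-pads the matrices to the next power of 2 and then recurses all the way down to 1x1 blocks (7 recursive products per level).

Matrix multiplication for 51x51 matrices:

Strassen's algorithm requires power-of-2 dimensions. Pad 51x51 to 64x64 (next power of 2).

Standard algorithm: 51^3 = 132651 multiplications
Strassen's algorithm: 7^(log2(64)) = 7^6 = 117649 multiplications
Savings: 132651 - 117649 = 15002 multiplications

Standard: 132651 multiplications (51^3). Strassen: 117649 multiplications (7^6, after padding to 64x64). Strassen reduces 8 recursive multiplications to 7 at each level.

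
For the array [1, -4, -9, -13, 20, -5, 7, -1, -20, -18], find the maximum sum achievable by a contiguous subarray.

Using Kadane's algorithm on [1, -4, -9, -13, 20, -5, 7, -1, -20, -18]:

Scanning through the array:
Position 1 (value -4): max_ending_here = -3, max_so_far = 1
Position 2 (value -9): max_ending_here = -9, max_so_far = 1
Position 3 (value -13): max_ending_here = -13, max_so_far = 1
Position 4 (value 20): max_ending_here = 20, max_so_far = 20
Position 5 (value -5): max_ending_here = 15, max_so_far = 20
Position 6 (value 7): max_ending_here = 22, max_so_far = 22
Position 7 (value -1): max_ending_here = 21, max_so_far = 22
Position 8 (value -20): max_ending_here = 1, max_so_far = 22
Position 9 (value -18): max_ending_here = -17, max_so_far = 22

Maximum subarray: [20, -5, 7]
Maximum sum: 22

The maximum subarray is [20, -5, 7] with sum 22. This subarray runs from index 4 to index 6.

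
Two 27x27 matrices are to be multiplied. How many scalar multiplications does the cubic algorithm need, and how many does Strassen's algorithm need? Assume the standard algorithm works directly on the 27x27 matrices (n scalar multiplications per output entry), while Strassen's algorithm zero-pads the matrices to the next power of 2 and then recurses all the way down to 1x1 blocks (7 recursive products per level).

Matrix multiplication for 27x27 matrices:

Strassen's algorithm requires power-of-2 dimensions. Pad 27x27 to 32x32 (next power of 2).

Standard algorithm: 27^3 = 19683 multiplications
Strassen's algorithm: 7^(log2(32)) = 7^5 = 16807 multiplications
Savings: 19683 - 16807 = 2876 multiplications

Standard: 19683 multiplications (27^3). Strassen: 16807 multiplications (7^5, after padding to 32x32). Strassen reduces 8 recursive multiplications to 7 at each level.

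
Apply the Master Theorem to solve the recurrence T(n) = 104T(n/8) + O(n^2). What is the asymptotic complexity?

Master Theorem for T(n) = 104T(n/8) + O(n^2):

a = 104, b = 8, c = 2
log_b(a) = log_8(104) = 2.2335

Case 1: c = 2 < log_8(104) = 2.2335
T(n) = O(n^(log_8 104))

For T(n) = 104T(n/8) + O(n^2): log_8(104) = 2.2335. This is Case 1 of the Master Theorem (c < log_b(a), work dominated by leaves), giving O(n^(log_8 104)).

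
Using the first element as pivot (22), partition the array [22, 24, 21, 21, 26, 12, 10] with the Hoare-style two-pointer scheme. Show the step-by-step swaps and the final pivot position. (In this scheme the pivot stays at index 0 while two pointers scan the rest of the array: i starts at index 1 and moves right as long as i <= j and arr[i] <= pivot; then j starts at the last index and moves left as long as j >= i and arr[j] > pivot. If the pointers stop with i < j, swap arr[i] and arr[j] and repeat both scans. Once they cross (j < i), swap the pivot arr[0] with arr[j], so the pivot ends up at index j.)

Hoare-style two-pointer partition with pivot = 22:

Initial array: [22, 24, 21, 21, 26, 12, 10]

Pointers start at i = 1, j = 6.
i stops at index 1 (arr[1]=24 > 22), j stops at index 6 (arr[6]=10 <= 22): swap arr[1] and arr[6], array becomes [22, 10, 21, 21, 26, 12, 24]
i stops at index 4 (arr[4]=26 > 22), j stops at index 5 (arr[5]=12 <= 22): swap arr[4] and arr[5], array becomes [22, 10, 21, 21, 12, 26, 24]
i ends at 5, j ends at 4: the pointers have crossed (j < i), so scanning stops.

Swap pivot arr[0] with arr[4] to place pivot at position 4: [12, 10, 21, 21, 22, 26, 24]
Pivot position: 4

After partitioning with pivot 22, the array becomes [12, 10, 21, 21, 22, 26, 24]. The pivot is placed at index 4. All elements to the left of the pivot are <= 22, and all elements to the right are > 22.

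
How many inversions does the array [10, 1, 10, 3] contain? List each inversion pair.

Finding inversions in [10, 1, 10, 3]:

(0, 1): arr[0]=10 > arr[1]=1
(0, 3): arr[0]=10 > arr[3]=3
(2, 3): arr[2]=10 > arr[3]=3

Total inversions: 3

The array has 3 inversion(s): (0,1), (0,3), (2,3). Each pair (i,j) satisfies i < j and arr[i] > arr[j].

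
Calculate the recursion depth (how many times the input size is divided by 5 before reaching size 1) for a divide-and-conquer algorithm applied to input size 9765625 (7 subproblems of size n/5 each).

For divide and conquer with division factor 5:

Problem sizes at each level:
Level 0: 9765625
Level 1: 1953125
Level 2: 390625
Level 3: 78125
Level 4: 15625
Level 5: 3125
Level 6: 625
Level 7: 125
Level 8: 25
Level 9: 5
Level 10: 1

The root is level 0 and the size-1 base case is level 10 (the tree spans levels 0 through 10, i.e. 11 levels counting the root), so the depth is the number of divisions: log_5(9765625) = 10

The recursion tree depth is log_5(9765625) = 10. At each level, the problem size is divided by 5, so it takes 10 divisions to reduce to a base case of size 1. The algorithm makes 7 recursive calls at each level.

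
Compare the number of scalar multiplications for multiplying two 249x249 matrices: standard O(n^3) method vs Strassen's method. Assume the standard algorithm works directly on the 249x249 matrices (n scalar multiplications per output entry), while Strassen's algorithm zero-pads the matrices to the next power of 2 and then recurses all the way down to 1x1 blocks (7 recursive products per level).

Matrix multiplication for 249x249 matrices:

Strassen's algorithm requires power-of-2 dimensions. Pad 249x249 to 256x256 (next power of 2).

Standard algorithm: 249^3 = 15438249 multiplications
Strassen's algorithm: 7^(log2(256)) = 7^8 = 5764801 multiplications
Savings: 15438249 - 5764801 = 9673448 multiplications

Standard: 15438249 multiplications (249^3). Strassen: 5764801 multiplications (7^8, after padding to 256x256). Strassen reduces 8 recursive multiplications to 7 at each level.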